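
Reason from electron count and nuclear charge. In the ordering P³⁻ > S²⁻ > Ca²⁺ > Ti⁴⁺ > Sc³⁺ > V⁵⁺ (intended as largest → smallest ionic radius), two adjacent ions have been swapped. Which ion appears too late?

Check each adjacent pair. Ti⁴⁺ and Sc³⁺ are reversed: both have 18 electrons but Z(Ti)=22 > Z(Sc)=21, so Ti⁴⁺ should be the smaller of the two. No other neighbouring pair contradicts the periodic trends, so Sc³⁺ is the ion listed too late.

Sc³⁺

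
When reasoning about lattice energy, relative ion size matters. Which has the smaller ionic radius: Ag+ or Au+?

All are in the same group with charge +1. Radius grows down the group as n (the outermost shell) increases.

Ag+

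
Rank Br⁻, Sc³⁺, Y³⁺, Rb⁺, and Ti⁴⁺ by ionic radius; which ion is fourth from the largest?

Sc³⁺

Ti⁴⁺ (Z=22, 18 e⁻), Sc³⁺ (Z=21, 18 e⁻), Y³⁺ (Z=39, 36 e⁻), Rb⁺ (Z=37, 36 e⁻), Br⁻ (Z=35, 36 e⁻). Ti⁴⁺ < Sc³⁺ (both 18 e⁻, Z=22>21); Sc³⁺ < Y³⁺ (same group, period 4 vs 5); Y³⁺ < Rb⁺ (isoelectronic, higher Z=39 is smaller); Rb⁺ < Br⁻ (isoelectronic, higher Z=37 is smaller).
That gives Ti⁴⁺ < Sc³⁺ < Y³⁺ < Rb⁺ < Br⁻. From the largest end, number 4 is Sc³⁺.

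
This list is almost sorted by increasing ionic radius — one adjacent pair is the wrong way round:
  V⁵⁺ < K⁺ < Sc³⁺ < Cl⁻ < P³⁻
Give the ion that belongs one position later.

Scanning neighbour by neighbour, only K⁺/Sc³⁺ violates a trend: Sc³⁺ and K⁺ share 18 electrons; the higher nuclear charge on Sc (Z=21) contracts it more, so Sc³⁺ < K⁺. That makes K⁺ the one sitting a position early relative to where it belongs.

K⁺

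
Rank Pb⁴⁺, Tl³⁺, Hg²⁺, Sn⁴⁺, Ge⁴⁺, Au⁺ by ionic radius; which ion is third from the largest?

Tl³⁺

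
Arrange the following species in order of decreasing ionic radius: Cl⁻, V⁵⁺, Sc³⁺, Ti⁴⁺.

Cl⁻ > Sc³⁺ > Ti⁴⁺ > V⁵⁺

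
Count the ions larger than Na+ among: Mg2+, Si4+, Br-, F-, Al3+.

2

Work out protons and electrons: Si4+ (Z=14, 10 e⁻), Al3+ (Z=13, 10 e⁻), Mg2+ (Z=12, 10 e⁻), Na+ (Z=11, 10 e⁻), F- (Z=9, 10 e⁻), Br- (Z=35, 36 e⁻). Si4+ < Al3+ (both 10 e⁻, Z=14>13); Al3+ < Mg2+ (both 10 e⁻, Z=13>12); Mg2+ < Na+ (both 10 e⁻, Z=12>11); Na+ < F- (isoelectronic, higher Z=11 is smaller); F- < Br- (same group, 2 shells fewer).
Placing each against Na+: smaller — Si4+, Al3+, Mg2+; larger — F-, Br-. So 2 are larger.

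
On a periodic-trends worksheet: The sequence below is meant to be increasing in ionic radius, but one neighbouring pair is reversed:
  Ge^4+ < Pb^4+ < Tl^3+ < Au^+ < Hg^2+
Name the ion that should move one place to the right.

Au^+

Check each adjacent pair. Au^+ and Hg^2+ are reversed: they are isoelectronic (78 e⁻) and Hg has more protons than Au (80 vs 79), making Hg^2+ smaller. No other neighbouring pair contradicts the periodic trends, so Au^+ is the ion listed too early.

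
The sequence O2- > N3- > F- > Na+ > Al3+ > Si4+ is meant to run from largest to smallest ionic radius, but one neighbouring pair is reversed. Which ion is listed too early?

O2-

Compare adjacent ions: O2- and N3- share 10 electrons; the higher nuclear charge on O (Z=8) contracts it more, so O2- < N3- — yet in this decreasing list O2- sits before N3-. Nothing else is reversed, so O2- should move one place to the right.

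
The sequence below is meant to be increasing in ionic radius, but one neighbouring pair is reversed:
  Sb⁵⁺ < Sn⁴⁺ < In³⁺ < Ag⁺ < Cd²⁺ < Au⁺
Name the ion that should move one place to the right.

Compare adjacent ions: Cd²⁺ and Ag⁺ share 46 electrons; the higher nuclear charge on Cd (Z=48) contracts it more, so Cd²⁺ < Ag⁺ — yet in this increasing list Ag⁺ sits before Cd²⁺. Nothing else is reversed, so Ag⁺ should move one place to the right.

Ag⁺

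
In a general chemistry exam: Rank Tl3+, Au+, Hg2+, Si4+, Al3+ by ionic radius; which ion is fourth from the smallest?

First list Z and electron count for each: Si4+: 10 e⁻, Z=14, Al3+: 10 e⁻, Z=13, Tl3+: 78 e⁻, Z=81, Hg2+: 78 e⁻, Z=80, Au+: 78 e⁻, Z=79. Si4+ < Al3+ (isoelectronic, higher Z=14 is smaller); Al3+ < Tl3+ (same group, period 3 vs 6); Tl3+ < Hg2+ (isoelectronic, higher Z=81 is smaller); Hg2+ < Au+ (isoelectronic, higher Z=80 is smaller).
Full ascending order: Si4+ < Al3+ < Tl3+ < Hg2+ < Au+. Counting from the smallest, position 4 is Hg2+.

Hg2+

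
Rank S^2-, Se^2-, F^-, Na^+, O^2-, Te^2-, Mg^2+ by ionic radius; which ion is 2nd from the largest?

Se^2-

Mg^2+ (Z=12, 10 e⁻), Na^+ (Z=11, 10 e⁻), F^- (Z=9, 10 e⁻), O^2- (Z=8, 10 e⁻), S^2- (Z=16, 18 e⁻), Se^2- (Z=34, 36 e⁻), Te^2- (Z=52, 54 e⁻). Mg^2+ < Na^+ (both 10 e⁻, Z=12>11); Na^+ < F^- (both 10 e⁻, Z=11>9); F^- < O^2- (both 10 e⁻, Z=9>8); O^2- < S^2- (same group, period 2 vs 3); S^2- < Se^2- (same group, period 3 vs 4); Se^2- < Te^2- (same group, period 4 vs 5).
That gives Mg^2+ < Na^+ < F^- < O^2- < S^2- < Se^2- < Te^2-. From the largest end, number 2 is Se^2-.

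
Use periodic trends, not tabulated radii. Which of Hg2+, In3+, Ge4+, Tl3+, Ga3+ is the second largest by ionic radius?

Tl3+

Work out protons and electrons: Ge4+ has 28 e⁻ (Z=32), Ga3+ has 28 e⁻ (Z=31), In3+ has 46 e⁻ (Z=49), Tl3+ has 78 e⁻ (Z=81), Hg2+ has 78 e⁻ (Z=80). Ge4+ < Ga3+ (isoelectronic, higher Z=32 is smaller); Ga3+ < In3+ (same group, 1 shell fewer); In3+ < Tl3+ (same group, 1 shell fewer); Tl3+ < Hg2+ (isoelectronic, higher Z=81 is smaller).
So the order is Ge4+ < Ga3+ < In3+ < Tl3+ < Hg2+; the 2nd-largest ion is Tl3+.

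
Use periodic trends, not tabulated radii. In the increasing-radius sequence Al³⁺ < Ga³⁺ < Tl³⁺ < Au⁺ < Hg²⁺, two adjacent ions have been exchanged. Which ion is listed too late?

Check each adjacent pair. Au⁺ and Hg²⁺ are reversed: both have 78 electrons but Z(Hg)=80 > Z(Au)=79, so Hg²⁺ should be the smaller of the two. No other neighbouring pair contradicts the periodic trends, so Hg²⁺ is the ion listed too late.

Hg²⁺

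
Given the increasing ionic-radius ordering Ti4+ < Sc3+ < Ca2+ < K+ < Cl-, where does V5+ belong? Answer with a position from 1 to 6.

Each ion has 18 electrons. The ranking follows nuclear charge in reverse — greater Z gives a smaller radius. V5+ (Z=23), Ti4+ (Z=22), Sc3+ (Z=21), Ca2+ (Z=20), K+ (Z=19), Cl- (Z=17).
Merged order: V5+ < Ti4+ < Sc3+ < Ca2+ < K+ < Cl- — V5+ is number 1.

1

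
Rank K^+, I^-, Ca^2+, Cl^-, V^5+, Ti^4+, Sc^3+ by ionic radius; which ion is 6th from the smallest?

Work out protons and electrons: V^5+ has 18 e⁻ (Z=23), Ti^4+ has 18 e⁻ (Z=22), Sc^3+ has 18 e⁻ (Z=21), Ca^2+ has 18 e⁻ (Z=20), K^+ has 18 e⁻ (Z=19), Cl^- has 18 e⁻ (Z=17), I^- has 54 e⁻ (Z=53). V^5+ < Ti^4+ (both 18 e⁻, Z=23>22); Ti^4+ < Sc^3+ (isoelectronic, higher Z=22 is smaller); Sc^3+ < Ca^2+ (isoelectronic, higher Z=21 is smaller); Ca^2+ < K^+ (isoelectronic, higher Z=20 is smaller); K^+ < Cl^- (isoelectronic, higher Z=19 is smaller); Cl^- < I^- (same group, 2 shells fewer).
Ordering: V^5+ < Ti^4+ < Sc^3+ < Ca^2+ < K^+ < Cl^- < I^-. The 6th smallest is Cl^-.

Cl^-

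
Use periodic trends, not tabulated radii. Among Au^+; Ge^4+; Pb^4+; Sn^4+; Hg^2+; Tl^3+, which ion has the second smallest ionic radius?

Tabulating Z and e⁻: Ge^4+ has 28 e⁻ (Z=32), Sn^4+ has 46 e⁻ (Z=50), Pb^4+ has 78 e⁻ (Z=82), Tl^3+ has 78 e⁻ (Z=81), Hg^2+ has 78 e⁻ (Z=80), Au^+ has 78 e⁻ (Z=79). Ge^4+ < Sn^4+ (same group, 1 shell fewer); Sn^4+ < Pb^4+ (same group, 1 shell fewer); Pb^4+ < Tl^3+ (both 78 e⁻, Z=82>81); Tl^3+ < Hg^2+ (isoelectronic, higher Z=81 is smaller); Hg^2+ < Au^+ (isoelectronic, higher Z=80 is smaller).
Full ascending order: Ge^4+ < Sn^4+ < Pb^4+ < Tl^3+ < Hg^2+ < Au^+. Counting from the smallest, position 2 is Sn^4+.

Sn^4+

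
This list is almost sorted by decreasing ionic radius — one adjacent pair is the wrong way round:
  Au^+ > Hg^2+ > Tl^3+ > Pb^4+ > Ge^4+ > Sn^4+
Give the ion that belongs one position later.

Scanning neighbour by neighbour, only Ge^4+/Sn^4+ violates a trend: Ge^4+ and Sn^4+ are in one column with the same charge; the lighter period-4 ion has one fewer shell and is smaller. That makes Ge^4+ the one sitting a position early relative to where it belongs.

Ge^4+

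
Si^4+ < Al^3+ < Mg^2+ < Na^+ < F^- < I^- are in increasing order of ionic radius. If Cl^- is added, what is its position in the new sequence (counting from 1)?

6

Work out protons and electrons: Si^4+: 10 e⁻, Z=14, Al^3+: 10 e⁻, Z=13, Mg^2+: 10 e⁻, Z=12, Na^+: 10 e⁻, Z=11, F^-: 10 e⁻, Z=9, Cl^-: 18 e⁻, Z=17, I^-: 54 e⁻, Z=53. Si^4+ < Al^3+ (isoelectronic, higher Z=14 is smaller); Al^3+ < Mg^2+ (both 10 e⁻, Z=13>12); Mg^2+ < Na^+ (both 10 e⁻, Z=12>11); Na^+ < F^- (isoelectronic, higher Z=11 is smaller); F^- < Cl^- (same group, 1 shell fewer); Cl^- < I^- (same group, period 3 vs 5).
With Cl^- included the full order is Si^4+ < Al^3+ < Mg^2+ < Na^+ < F^- < Cl^- < I^-, so it takes position 6.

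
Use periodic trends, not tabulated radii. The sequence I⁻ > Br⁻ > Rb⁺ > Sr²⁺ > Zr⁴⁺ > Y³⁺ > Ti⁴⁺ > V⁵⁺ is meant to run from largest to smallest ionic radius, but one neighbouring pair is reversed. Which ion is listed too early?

Zr⁴⁺

Scanning neighbour by neighbour, only Zr⁴⁺/Y³⁺ violates a trend: they are isoelectronic (36 e⁻) and Zr has more protons than Y (40 vs 39), making Zr⁴⁺ smaller. That makes Zr⁴⁺ the one sitting a position early relative to where it belongs.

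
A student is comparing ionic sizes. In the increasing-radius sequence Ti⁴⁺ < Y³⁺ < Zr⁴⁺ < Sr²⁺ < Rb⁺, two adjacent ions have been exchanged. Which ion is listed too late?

Zr⁴⁺

Check each adjacent pair. Y³⁺ and Zr⁴⁺ are reversed: they are isoelectronic (36 e⁻) and Zr has more protons than Y (40 vs 39), making Zr⁴⁺ smaller. No other neighbouring pair contradicts the periodic trends, so Zr⁴⁺ is the ion listed too late.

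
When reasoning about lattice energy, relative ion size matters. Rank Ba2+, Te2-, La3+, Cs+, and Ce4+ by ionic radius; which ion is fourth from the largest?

La3+

Isoelectronic series (54 e⁻ each). Size is set by nuclear charge: more protons means a smaller ion. Ce4+ (Z=58), La3+ (Z=57), Ba2+ (Z=56), Cs+ (Z=55), Te2- (Z=52).
Ordering: Ce4+ < La3+ < Ba2+ < Cs+ < Te2-. The fourth largest is La3+.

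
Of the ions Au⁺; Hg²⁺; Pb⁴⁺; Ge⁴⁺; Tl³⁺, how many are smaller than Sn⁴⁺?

1

Ge⁴⁺: 28 e⁻, Z=32, Sn⁴⁺: 46 e⁻, Z=50, Pb⁴⁺: 78 e⁻, Z=82, Tl³⁺: 78 e⁻, Z=81, Hg²⁺: 78 e⁻, Z=80, Au⁺: 78 e⁻, Z=79. Ge⁴⁺ < Sn⁴⁺ (same group, period 4 vs 5); Sn⁴⁺ < Pb⁴⁺ (same group, 1 shell fewer); Pb⁴⁺ < Tl³⁺ (isoelectronic, higher Z=82 is smaller); Tl³⁺ < Hg²⁺ (both 78 e⁻, Z=81>80); Hg²⁺ < Au⁺ (isoelectronic, higher Z=80 is smaller).
Ordering all of them (including Sn⁴⁺) by radius gives Ge⁴⁺ < Sn⁴⁺ < Pb⁴⁺ < Tl³⁺ < Hg²⁺ < Au⁺. Count: 1.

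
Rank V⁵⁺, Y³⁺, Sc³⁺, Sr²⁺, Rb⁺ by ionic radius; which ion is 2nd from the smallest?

Sc³⁺

V⁵⁺ (Z=23, 18 e⁻), Sc³⁺ (Z=21, 18 e⁻), Y³⁺ (Z=39, 36 e⁻), Sr²⁺ (Z=38, 36 e⁻), Rb⁺ (Z=37, 36 e⁻). V⁵⁺ < Sc³⁺ (both 18 e⁻, Z=23>21); Sc³⁺ < Y³⁺ (same group, period 4 vs 5); Y³⁺ < Sr²⁺ (isoelectronic, higher Z=39 is smaller); Sr²⁺ < Rb⁺ (isoelectronic, higher Z=38 is smaller).
Full ascending order: V⁵⁺ < Sc³⁺ < Y³⁺ < Sr²⁺ < Rb⁺. Counting from the smallest, position 2 is Sc³⁺.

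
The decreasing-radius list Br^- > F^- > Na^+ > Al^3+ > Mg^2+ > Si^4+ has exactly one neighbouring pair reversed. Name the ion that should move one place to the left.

The pair Al^3+, Mg^2+ is the wrong way round — Al^3+ and Mg^2+ share 10 electrons; the higher nuclear charge on Al (Z=13) contracts it more, so Al^3+ < Mg^2+. All other adjacent pairs agree with periodic trends, so Mg^2+ is the misplaced ion.

Mg^2+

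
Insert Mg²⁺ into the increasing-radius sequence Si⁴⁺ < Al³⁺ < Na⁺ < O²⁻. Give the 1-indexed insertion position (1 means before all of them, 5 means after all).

3

These species are isoelectronic with 10 electrons. The only difference is the number of protons: Si⁴⁺ (Z=14), Al³⁺ (Z=13), Mg²⁺ (Z=12), Na⁺ (Z=11), O²⁻ (Z=8). The strongest nuclear pull (Si⁴⁺) gives the smallest ion.
Putting Mg²⁺ in gives Si⁴⁺ < Al³⁺ < Mg²⁺ < Na⁺ < O²⁻; it lands at slot 3.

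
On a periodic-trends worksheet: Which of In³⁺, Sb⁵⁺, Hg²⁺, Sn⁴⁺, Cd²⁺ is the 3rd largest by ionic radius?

In³⁺

First list Z and electron count for each: Sb⁵⁺: 46 e⁻, Z=51, Sn⁴⁺: 46 e⁻, Z=50, In³⁺: 46 e⁻, Z=49, Cd²⁺: 46 e⁻, Z=48, Hg²⁺: 78 e⁻, Z=80. Sb⁵⁺ < Sn⁴⁺ (isoelectronic, higher Z=51 is smaller); Sn⁴⁺ < In³⁺ (both 46 e⁻, Z=50>49); In³⁺ < Cd²⁺ (both 46 e⁻, Z=49>48); Cd²⁺ < Hg²⁺ (same group, 1 shell fewer).
So the order is Sb⁵⁺ < Sn⁴⁺ < In³⁺ < Cd²⁺ < Hg²⁺; the 3rd-largest ion is In³⁺.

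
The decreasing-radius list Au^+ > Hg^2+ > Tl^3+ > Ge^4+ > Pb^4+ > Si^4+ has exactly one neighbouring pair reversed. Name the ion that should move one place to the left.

Scanning neighbour by neighbour, only Ge^4+/Pb^4+ violates a trend: Ge^4+ and Pb^4+ are in one column with the same charge; the lighter period-4 ion has 2 fewer shells and is smaller. That makes Pb^4+ the one sitting a position late relative to where it belongs.

Pb^4+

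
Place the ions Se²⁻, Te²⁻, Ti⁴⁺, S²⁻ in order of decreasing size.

Tabulating Z and e⁻: Ti⁴⁺ (Z=22, 18 e⁻), S²⁻ (Z=16, 18 e⁻), Se²⁻ (Z=34, 36 e⁻), Te²⁻ (Z=52, 54 e⁻). Ti⁴⁺ < S²⁻ (both 18 e⁻, Z=22>16); S²⁻ < Se²⁻ (same group, 1 shell fewer); Se²⁻ < Te²⁻ (same group, period 4 vs 5).

Te²⁻ > Se²⁻ > S²⁻ > Ti⁴⁺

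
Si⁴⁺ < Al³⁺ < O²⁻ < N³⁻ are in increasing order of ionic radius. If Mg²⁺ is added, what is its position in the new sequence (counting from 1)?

3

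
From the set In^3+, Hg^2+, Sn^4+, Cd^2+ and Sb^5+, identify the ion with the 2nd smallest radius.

First list Z and electron count for each: Sb^5+ (Z=51, 46 e⁻), Sn^4+ (Z=50, 46 e⁻), In^3+ (Z=49, 46 e⁻), Cd^2+ (Z=48, 46 e⁻), Hg^2+ (Z=80, 78 e⁻). Sb^5+ < Sn^4+ (both 46 e⁻, Z=51>50); Sn^4+ < In^3+ (both 46 e⁻, Z=50>49); In^3+ < Cd^2+ (isoelectronic, higher Z=49 is smaller); Cd^2+ < Hg^2+ (same group, period 5 vs 6).
Ordering: Sb^5+ < Sn^4+ < In^3+ < Cd^2+ < Hg^2+. The 2nd smallest is Sn^4+.

Sn^4+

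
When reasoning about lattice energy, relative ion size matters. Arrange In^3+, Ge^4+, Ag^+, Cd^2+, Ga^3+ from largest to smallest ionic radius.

Ag^+ > Cd^2+ > In^3+ > Ga^3+ > Ge^4+

Electron counts and nuclear charges: Ge^4+: 28 e⁻, Z=32, Ga^3+: 28 e⁻, Z=31, In^3+: 46 e⁻, Z=49, Cd^2+: 46 e⁻, Z=48, Ag^+: 46 e⁻, Z=47. Ge^4+ < Ga^3+ (both 28 e⁻, Z=32>31); Ga^3+ < In^3+ (same group, 1 shell fewer); In^3+ < Cd^2+ (both 46 e⁻, Z=49>48); Cd^2+ < Ag^+ (isoelectronic, higher Z=48 is smaller).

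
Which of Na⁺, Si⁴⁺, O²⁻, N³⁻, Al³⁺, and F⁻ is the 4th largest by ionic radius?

Na⁺

All of these have 10 electrons (isoelectronic). With the same electron cloud, the ion with the most protons pulls it in tightest. Nuclear charges: Si⁴⁺ (Z=14), Al³⁺ (Z=13), Na⁺ (Z=11), F⁻ (Z=9), O²⁻ (Z=8), N³⁻ (Z=7). Highest Z is smallest.
So the order is Si⁴⁺ < Al³⁺ < Na⁺ < F⁻ < O²⁻ < N³⁻; the 4th-largest ion is Na⁺.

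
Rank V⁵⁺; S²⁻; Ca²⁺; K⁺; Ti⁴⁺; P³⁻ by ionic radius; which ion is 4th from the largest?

Isoelectronic series (18 e⁻ each). Size is set by nuclear charge: more protons means a smaller ion. V⁵⁺ (Z=23), Ti⁴⁺ (Z=22), Ca²⁺ (Z=20), K⁺ (Z=19), S²⁻ (Z=16), P³⁻ (Z=15).
Ordering: V⁵⁺ < Ti⁴⁺ < Ca²⁺ < K⁺ < S²⁻ < P³⁻. The 4th largest is Ca²⁺.

Ca²⁺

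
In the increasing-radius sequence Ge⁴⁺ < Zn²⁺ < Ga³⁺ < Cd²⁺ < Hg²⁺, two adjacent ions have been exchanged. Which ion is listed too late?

Compare adjacent ions: both have 28 electrons but Z(Ga)=31 > Z(Zn)=30, so Ga³⁺ should be the smaller of the two — yet in this increasing list Zn²⁺ sits before Ga³⁺. Nothing else is reversed, so Ga³⁺ should move one place to the left.

Ga³⁺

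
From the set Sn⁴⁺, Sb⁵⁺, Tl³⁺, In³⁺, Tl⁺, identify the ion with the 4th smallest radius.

Tl³⁺

Work out protons and electrons: Sb⁵⁺: 46 e⁻, Z=51, Sn⁴⁺: 46 e⁻, Z=50, In³⁺: 46 e⁻, Z=49, Tl³⁺: 78 e⁻, Z=81, Tl⁺: 80 e⁻, Z=81. Sb⁵⁺ < Sn⁴⁺ (both 46 e⁻, Z=51>50); Sn⁴⁺ < In³⁺ (both 46 e⁻, Z=50>49); In³⁺ < Tl³⁺ (same group, 1 shell fewer); Tl³⁺ < Tl⁺ (higher charge on the same element).
That gives Sb⁵⁺ < Sn⁴⁺ < In³⁺ < Tl³⁺ < Tl⁺. From the smallest end, number 4 is Tl³⁺.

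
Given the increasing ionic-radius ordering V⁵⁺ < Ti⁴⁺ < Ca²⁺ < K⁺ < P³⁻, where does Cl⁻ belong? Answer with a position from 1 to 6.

5

Isoelectronic series (18 e⁻ each). Size is set by nuclear charge: more protons means a smaller ion. V⁵⁺ (Z=23), Ti⁴⁺ (Z=22), Ca²⁺ (Z=20), K⁺ (Z=19), Cl⁻ (Z=17), P³⁻ (Z=15).
Merged order: V⁵⁺ < Ti⁴⁺ < Ca²⁺ < K⁺ < Cl⁻ < P³⁻ — Cl⁻ is number 5.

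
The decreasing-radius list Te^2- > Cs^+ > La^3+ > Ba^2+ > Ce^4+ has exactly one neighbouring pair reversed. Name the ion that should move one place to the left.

Check each adjacent pair. La^3+ and Ba^2+ are reversed: La^3+ and Ba^2+ share 54 electrons; the higher nuclear charge on La (Z=57) contracts it more, so La^3+ < Ba^2+. No other neighbouring pair contradicts the periodic trends, so Ba^2+ is the ion listed too late.

Ba^2+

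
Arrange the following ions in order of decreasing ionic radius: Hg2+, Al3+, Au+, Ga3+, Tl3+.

Au+ > Hg2+ > Tl3+ > Ga3+ > Al3+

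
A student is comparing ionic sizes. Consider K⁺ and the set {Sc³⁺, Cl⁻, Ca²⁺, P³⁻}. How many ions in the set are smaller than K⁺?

All of these have 18 electrons (isoelectronic). With the same electron cloud, the ion with the most protons pulls it in tightest. Nuclear charges: Sc³⁺ (Z=21), Ca²⁺ (Z=20), K⁺ (Z=19), Cl⁻ (Z=17), P³⁻ (Z=15). Highest Z is smallest.
Overall: Sc³⁺ < Ca²⁺ < K⁺ < Cl⁻ < P³⁻. K⁺ has 2 below it and 2 above. So 2 are smaller.

2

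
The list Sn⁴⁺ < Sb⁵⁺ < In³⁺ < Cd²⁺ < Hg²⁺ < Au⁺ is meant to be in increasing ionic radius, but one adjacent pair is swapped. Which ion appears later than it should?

Sb⁵⁺

Check each adjacent pair. Sn⁴⁺ and Sb⁵⁺ are reversed: both have 46 electrons but Z(Sb)=51 > Z(Sn)=50, so Sb⁵⁺ should be the smaller of the two. No other neighbouring pair contradicts the periodic trends, so Sb⁵⁺ is the ion listed too late.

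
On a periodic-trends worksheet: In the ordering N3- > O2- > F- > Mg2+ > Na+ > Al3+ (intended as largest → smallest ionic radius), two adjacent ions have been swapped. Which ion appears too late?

Na+

Check each adjacent pair. Mg2+ and Na+ are reversed: Mg2+ and Na+ share 10 electrons; the higher nuclear charge on Mg (Z=12) contracts it more, so Mg2+ < Na+. No other neighbouring pair contradicts the periodic trends, so Na+ is the ion listed too late.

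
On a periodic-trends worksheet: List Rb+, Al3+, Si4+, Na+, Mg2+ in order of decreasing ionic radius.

Rb+ > Na+ > Mg2+ > Al3+ > Si4+

Tabulating Z and e⁻: Si4+ (Z=14, 10 e⁻), Al3+ (Z=13, 10 e⁻), Mg2+ (Z=12, 10 e⁻), Na+ (Z=11, 10 e⁻), Rb+ (Z=37, 36 e⁻). Si4+ < Al3+ (isoelectronic, higher Z=14 is smaller); Al3+ < Mg2+ (both 10 e⁻, Z=13>12); Mg2+ < Na+ (both 10 e⁻, Z=12>11); Na+ < Rb+ (same group, period 3 vs 5).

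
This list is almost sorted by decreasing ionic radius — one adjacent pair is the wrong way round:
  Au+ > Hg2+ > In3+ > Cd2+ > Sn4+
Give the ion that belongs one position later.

Check each adjacent pair. In3+ and Cd2+ are reversed: both have 46 electrons but Z(In)=49 > Z(Cd)=48, so In3+ should be the smaller of the two. No other neighbouring pair contradicts the periodic trends, so In3+ is the ion listed too early.

In3+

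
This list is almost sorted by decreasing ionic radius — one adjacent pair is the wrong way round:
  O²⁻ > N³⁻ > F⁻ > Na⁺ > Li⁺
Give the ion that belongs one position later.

O²⁻

The pair O²⁻, N³⁻ is the wrong way round — they are isoelectronic (10 e⁻) and O has more protons than N (8 vs 7), making O²⁻ smaller. All other adjacent pairs agree with periodic trends, so O²⁻ is the misplaced ion.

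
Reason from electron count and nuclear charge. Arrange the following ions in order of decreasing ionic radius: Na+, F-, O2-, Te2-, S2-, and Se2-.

Na+ (Z=11, 10 e⁻), F- (Z=9, 10 e⁻), O2- (Z=8, 10 e⁻), S2- (Z=16, 18 e⁻), Se2- (Z=34, 36 e⁻), Te2- (Z=52, 54 e⁻). Na+ < F- (both 10 e⁻, Z=11>9); F- < O2- (isoelectronic, higher Z=9 is smaller); O2- < S2- (same group, 1 shell fewer); S2- < Se2- (same group, period 3 vs 4); Se2- < Te2- (same group, period 4 vs 5).

Te2- > Se2- > S2- > O2- > F- > Na+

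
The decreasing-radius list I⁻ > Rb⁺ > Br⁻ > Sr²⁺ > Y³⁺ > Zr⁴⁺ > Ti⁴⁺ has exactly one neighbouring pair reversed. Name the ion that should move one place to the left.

Br⁻

Scanning neighbour by neighbour, only Rb⁺/Br⁻ violates a trend: they are isoelectronic (36 e⁻) and Rb has more protons than Br (37 vs 35), making Rb⁺ smaller. That makes Br⁻ the one sitting a position late relative to where it belongs.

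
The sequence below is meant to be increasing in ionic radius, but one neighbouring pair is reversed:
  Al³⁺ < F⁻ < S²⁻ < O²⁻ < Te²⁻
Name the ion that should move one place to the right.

The pair S²⁻, O²⁻ is the wrong way round — O²⁻ and S²⁻ are in one column with the same charge; the lighter period-2 ion has one fewer shell and is smaller. All other adjacent pairs agree with periodic trends, so S²⁻ is the misplaced ion.

S²⁻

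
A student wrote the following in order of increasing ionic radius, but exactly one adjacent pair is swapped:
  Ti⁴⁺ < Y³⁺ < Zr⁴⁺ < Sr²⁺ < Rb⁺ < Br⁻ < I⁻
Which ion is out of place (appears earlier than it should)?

Y³⁺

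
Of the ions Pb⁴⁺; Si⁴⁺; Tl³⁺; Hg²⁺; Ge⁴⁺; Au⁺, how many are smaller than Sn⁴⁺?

Electron counts and nuclear charges: Si⁴⁺ has 10 e⁻ (Z=14), Ge⁴⁺ has 28 e⁻ (Z=32), Sn⁴⁺ has 46 e⁻ (Z=50), Pb⁴⁺ has 78 e⁻ (Z=82), Tl³⁺ has 78 e⁻ (Z=81), Hg²⁺ has 78 e⁻ (Z=80), Au⁺ has 78 e⁻ (Z=79). Si⁴⁺ < Ge⁴⁺ (same group, period 3 vs 4); Ge⁴⁺ < Sn⁴⁺ (same group, period 4 vs 5); Sn⁴⁺ < Pb⁴⁺ (same group, period 5 vs 6); Pb⁴⁺ < Tl³⁺ (both 78 e⁻, Z=82>81); Tl³⁺ < Hg²⁺ (isoelectronic, higher Z=81 is smaller); Hg²⁺ < Au⁺ (both 78 e⁻, Z=80>79).
Placing each against Sn⁴⁺: smaller — Si⁴⁺, Ge⁴⁺; larger — Pb⁴⁺, Tl³⁺, Hg²⁺, Au⁺. That's 2.

2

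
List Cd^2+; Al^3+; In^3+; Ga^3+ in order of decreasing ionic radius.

Al^3+ has 10 e⁻ (Z=13), Ga^3+ has 28 e⁻ (Z=31), In^3+ has 46 e⁻ (Z=49), Cd^2+ has 46 e⁻ (Z=48). Al^3+ < Ga^3+ (same group, 1 shell fewer); Ga^3+ < In^3+ (same group, 1 shell fewer); In^3+ < Cd^2+ (isoelectronic, higher Z=49 is smaller).

Cd^2+ > In^3+ > Ga^3+ > Al^3+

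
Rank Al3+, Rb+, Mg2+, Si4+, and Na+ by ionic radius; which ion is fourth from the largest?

Tabulating Z and e⁻: Si4+: 10 e⁻, Z=14, Al3+: 10 e⁻, Z=13, Mg2+: 10 e⁻, Z=12, Na+: 10 e⁻, Z=11, Rb+: 36 e⁻, Z=37. Si4+ < Al3+ (both 10 e⁻, Z=14>13); Al3+ < Mg2+ (both 10 e⁻, Z=13>12); Mg2+ < Na+ (isoelectronic, higher Z=12 is smaller); Na+ < Rb+ (same group, 2 shells fewer).
Full ascending order: Si4+ < Al3+ < Mg2+ < Na+ < Rb+. Counting from the largest, position 4 is Al3+.

Al3+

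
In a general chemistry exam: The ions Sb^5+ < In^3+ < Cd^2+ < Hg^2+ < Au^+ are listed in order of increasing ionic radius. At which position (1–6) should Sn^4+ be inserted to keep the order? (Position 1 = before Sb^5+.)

2

Work out protons and electrons: Sb^5+: 46 e⁻, Z=51, Sn^4+: 46 e⁻, Z=50, In^3+: 46 e⁻, Z=49, Cd^2+: 46 e⁻, Z=48, Hg^2+: 78 e⁻, Z=80, Au^+: 78 e⁻, Z=79. Sb^5+ < Sn^4+ (isoelectronic, higher Z=51 is smaller); Sn^4+ < In^3+ (isoelectronic, higher Z=50 is smaller); In^3+ < Cd^2+ (isoelectronic, higher Z=49 is smaller); Cd^2+ < Hg^2+ (same group, 1 shell fewer); Hg^2+ < Au^+ (isoelectronic, higher Z=80 is smaller).
The complete sequence is Sb^5+ < Sn^4+ < In^3+ < Cd^2+ < Hg^2+ < Au^+. Sn^4+ sits at position 2.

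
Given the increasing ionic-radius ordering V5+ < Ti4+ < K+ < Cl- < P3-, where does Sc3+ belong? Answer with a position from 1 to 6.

Isoelectronic series (18 e⁻ each). Size is set by nuclear charge: more protons means a smaller ion. V5+ (Z=23), Ti4+ (Z=22), Sc3+ (Z=21), K+ (Z=19), Cl- (Z=17), P3- (Z=15).
The complete sequence is V5+ < Ti4+ < Sc3+ < K+ < Cl- < P3-. Sc3+ sits at position 3.

3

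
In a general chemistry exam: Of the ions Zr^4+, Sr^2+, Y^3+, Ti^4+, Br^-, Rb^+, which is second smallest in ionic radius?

Zr^4+

Electron counts and nuclear charges: Ti^4+ has 18 e⁻ (Z=22), Zr^4+ has 36 e⁻ (Z=40), Y^3+ has 36 e⁻ (Z=39), Sr^2+ has 36 e⁻ (Z=38), Rb^+ has 36 e⁻ (Z=37), Br^- has 36 e⁻ (Z=35). Ti^4+ < Zr^4+ (same group, period 4 vs 5); Zr^4+ < Y^3+ (isoelectronic, higher Z=40 is smaller); Y^3+ < Sr^2+ (isoelectronic, higher Z=39 is smaller); Sr^2+ < Rb^+ (isoelectronic, higher Z=38 is smaller); Rb^+ < Br^- (isoelectronic, higher Z=37 is smaller).
Ordering: Ti^4+ < Zr^4+ < Y^3+ < Sr^2+ < Rb^+ < Br^-. The second smallest is Zr^4+.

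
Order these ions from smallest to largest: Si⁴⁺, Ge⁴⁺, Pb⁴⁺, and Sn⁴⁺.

Si⁴⁺ < Ge⁴⁺ < Sn⁴⁺ < Pb⁴⁺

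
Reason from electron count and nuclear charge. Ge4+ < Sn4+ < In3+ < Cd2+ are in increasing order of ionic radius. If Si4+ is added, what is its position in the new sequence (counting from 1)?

1

Tabulating Z and e⁻: Si4+: 10 e⁻, Z=14, Ge4+: 28 e⁻, Z=32, Sn4+: 46 e⁻, Z=50, In3+: 46 e⁻, Z=49, Cd2+: 46 e⁻, Z=48. Si4+ < Ge4+ (same group, 1 shell fewer); Ge4+ < Sn4+ (same group, 1 shell fewer); Sn4+ < In3+ (both 46 e⁻, Z=50>49); In3+ < Cd2+ (isoelectronic, higher Z=49 is smaller).
Merged order: Si4+ < Ge4+ < Sn4+ < In3+ < Cd2+ — Si4+ is number 1.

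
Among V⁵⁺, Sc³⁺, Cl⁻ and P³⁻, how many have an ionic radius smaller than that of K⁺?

2

These species are isoelectronic with 18 electrons. The only difference is the number of protons: V⁵⁺ (Z=23), Sc³⁺ (Z=21), K⁺ (Z=19), Cl⁻ (Z=17), P³⁻ (Z=15). The strongest nuclear pull (V⁵⁺) gives the smallest ion.
Placing each against K⁺: smaller — V⁵⁺, Sc³⁺; larger — Cl⁻, P³⁻. Count: 2.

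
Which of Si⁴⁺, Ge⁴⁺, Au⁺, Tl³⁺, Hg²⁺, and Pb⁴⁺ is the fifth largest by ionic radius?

Ge⁴⁺

Electron counts and nuclear charges: Si⁴⁺ has 10 e⁻ (Z=14), Ge⁴⁺ has 28 e⁻ (Z=32), Pb⁴⁺ has 78 e⁻ (Z=82), Tl³⁺ has 78 e⁻ (Z=81), Hg²⁺ has 78 e⁻ (Z=80), Au⁺ has 78 e⁻ (Z=79). Si⁴⁺ < Ge⁴⁺ (same group, 1 shell fewer); Ge⁴⁺ < Pb⁴⁺ (same group, period 4 vs 6); Pb⁴⁺ < Tl³⁺ (both 78 e⁻, Z=82>81); Tl³⁺ < Hg²⁺ (both 78 e⁻, Z=81>80); Hg²⁺ < Au⁺ (both 78 e⁻, Z=80>79).
So the order is Si⁴⁺ < Ge⁴⁺ < Pb⁴⁺ < Tl³⁺ < Hg²⁺ < Au⁺; the 5th-largest ion is Ge⁴⁺.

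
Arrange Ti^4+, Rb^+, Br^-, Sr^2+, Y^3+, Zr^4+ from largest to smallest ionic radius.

Br^- > Rb^+ > Sr^2+ > Y^3+ > Zr^4+ > Ti^4+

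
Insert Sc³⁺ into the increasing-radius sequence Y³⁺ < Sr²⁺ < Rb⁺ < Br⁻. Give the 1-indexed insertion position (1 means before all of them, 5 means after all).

1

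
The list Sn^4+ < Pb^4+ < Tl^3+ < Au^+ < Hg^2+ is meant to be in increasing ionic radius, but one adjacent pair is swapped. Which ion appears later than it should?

Hg^2+

Compare adjacent ions: both have 78 electrons but Z(Hg)=80 > Z(Au)=79, so Hg^2+ should be the smaller of the two — yet in this increasing list Au^+ sits before Hg^2+. Nothing else is reversed, so Hg^2+ should move one place to the left.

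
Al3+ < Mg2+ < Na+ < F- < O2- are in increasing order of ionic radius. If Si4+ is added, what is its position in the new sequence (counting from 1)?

1

Each ion has 10 electrons. The ranking follows nuclear charge in reverse — greater Z gives a smaller radius. Si4+ (Z=14), Al3+ (Z=13), Mg2+ (Z=12), Na+ (Z=11), F- (Z=9), O2- (Z=8).
Merged order: Si4+ < Al3+ < Mg2+ < Na+ < F- < O2- — Si4+ is number 1.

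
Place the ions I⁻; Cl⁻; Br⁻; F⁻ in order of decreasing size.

I⁻ > Br⁻ > Cl⁻ > F⁻

All are in the same group with charge -1. Radius grows down the group as n (the outermost shell) increases.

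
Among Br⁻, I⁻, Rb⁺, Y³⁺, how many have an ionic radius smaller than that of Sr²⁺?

1

Work out protons and electrons: Y³⁺: 36 e⁻, Z=39, Sr²⁺: 36 e⁻, Z=38, Rb⁺: 36 e⁻, Z=37, Br⁻: 36 e⁻, Z=35, I⁻: 54 e⁻, Z=53. Y³⁺ < Sr²⁺ (isoelectronic, higher Z=39 is smaller); Sr²⁺ < Rb⁺ (both 36 e⁻, Z=38>37); Rb⁺ < Br⁻ (both 36 e⁻, Z=37>35); Br⁻ < I⁻ (same group, 1 shell fewer).
Overall: Y³⁺ < Sr²⁺ < Rb⁺ < Br⁻ < I⁻. Sr²⁺ has 1 below it and 3 above. That's 1.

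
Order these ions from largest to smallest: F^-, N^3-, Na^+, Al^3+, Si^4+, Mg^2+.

N^3- > F^- > Na^+ > Mg^2+ > Al^3+ > Si^4+

All of these have 10 electrons (isoelectronic). With the same electron cloud, the ion with the most protons pulls it in tightest. Nuclear charges: Si^4+ (Z=14), Al^3+ (Z=13), Mg^2+ (Z=12), Na^+ (Z=11), F^- (Z=9), N^3- (Z=7). Highest Z is smallest.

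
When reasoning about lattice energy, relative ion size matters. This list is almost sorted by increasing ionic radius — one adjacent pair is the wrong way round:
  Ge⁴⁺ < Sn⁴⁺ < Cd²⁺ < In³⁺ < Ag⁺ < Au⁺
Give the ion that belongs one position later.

Scanning neighbour by neighbour, only Cd²⁺/In³⁺ violates a trend: they are isoelectronic (46 e⁻) and In has more protons than Cd (49 vs 48), making In³⁺ smaller. That makes Cd²⁺ the one sitting a position early relative to where it belongs.

Cd²⁺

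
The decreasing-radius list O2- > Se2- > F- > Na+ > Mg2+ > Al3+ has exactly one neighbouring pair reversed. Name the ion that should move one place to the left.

Se2-

The pair O2-, Se2- is the wrong way round — same group and charge — period 2 sits above period 4, so O2- is smaller. All other adjacent pairs agree with periodic trends, so Se2- is the misplaced ion.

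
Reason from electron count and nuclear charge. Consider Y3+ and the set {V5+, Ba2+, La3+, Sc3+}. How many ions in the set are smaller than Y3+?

2

First list Z and electron count for each: V5+ has 18 e⁻ (Z=23), Sc3+ has 18 e⁻ (Z=21), Y3+ has 36 e⁻ (Z=39), La3+ has 54 e⁻ (Z=57), Ba2+ has 54 e⁻ (Z=56). V5+ < Sc3+ (isoelectronic, higher Z=23 is smaller); Sc3+ < Y3+ (same group, 1 shell fewer); Y3+ < La3+ (same group, 1 shell fewer); La3+ < Ba2+ (isoelectronic, higher Z=57 is smaller).
Relative to Y3+, the ions that are smaller are V5+, Sc3+. Count: 2.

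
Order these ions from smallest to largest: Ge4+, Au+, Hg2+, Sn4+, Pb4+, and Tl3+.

First list Z and electron count for each: Ge4+: 28 e⁻, Z=32, Sn4+: 46 e⁻, Z=50, Pb4+: 78 e⁻, Z=82, Tl3+: 78 e⁻, Z=81, Hg2+: 78 e⁻, Z=80, Au+: 78 e⁻, Z=79. Ge4+ < Sn4+ (same group, period 4 vs 5); Sn4+ < Pb4+ (same group, period 5 vs 6); Pb4+ < Tl3+ (both 78 e⁻, Z=82>81); Tl3+ < Hg2+ (both 78 e⁻, Z=81>80); Hg2+ < Au+ (both 78 e⁻, Z=80>79).

Ge4+ < Sn4+ < Pb4+ < Tl3+ < Hg2+ < Au+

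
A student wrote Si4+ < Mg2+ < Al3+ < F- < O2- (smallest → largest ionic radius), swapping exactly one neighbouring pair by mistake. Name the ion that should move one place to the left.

Compare adjacent ions: Al3+ and Mg2+ share 10 electrons; the higher nuclear charge on Al (Z=13) contracts it more, so Al3+ < Mg2+ — yet in this increasing list Mg2+ sits before Al3+. Nothing else is reversed, so Al3+ should move one place to the left.

Al3+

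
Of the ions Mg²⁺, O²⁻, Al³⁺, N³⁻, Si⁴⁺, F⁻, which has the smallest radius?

Si⁴⁺

These species are isoelectronic with 10 electrons. The only difference is the number of protons: Si⁴⁺ (Z=14), Al³⁺ (Z=13), Mg²⁺ (Z=12), F⁻ (Z=9), O²⁻ (Z=8), N³⁻ (Z=7). The strongest nuclear pull (Si⁴⁺) gives the smallest ion.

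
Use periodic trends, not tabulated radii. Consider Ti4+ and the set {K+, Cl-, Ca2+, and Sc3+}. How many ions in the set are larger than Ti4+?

4

Isoelectronic series (18 e⁻ each). Size is set by nuclear charge: more protons means a smaller ion. Ti4+ (Z=22), Sc3+ (Z=21), Ca2+ (Z=20), K+ (Z=19), Cl- (Z=17).
Relative to Ti4+, the ions that are larger are Sc3+, Ca2+, K+, Cl-. That's 4.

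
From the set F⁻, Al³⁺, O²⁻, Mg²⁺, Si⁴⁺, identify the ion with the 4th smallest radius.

F⁻

These species are isoelectronic with 10 electrons. The only difference is the number of protons: Si⁴⁺ (Z=14), Al³⁺ (Z=13), Mg²⁺ (Z=12), F⁻ (Z=9), O²⁻ (Z=8). The strongest nuclear pull (Si⁴⁺) gives the smallest ion.
Full ascending order: Si⁴⁺ < Al³⁺ < Mg²⁺ < F⁻ < O²⁻. Counting from the smallest, position 4 is F⁻.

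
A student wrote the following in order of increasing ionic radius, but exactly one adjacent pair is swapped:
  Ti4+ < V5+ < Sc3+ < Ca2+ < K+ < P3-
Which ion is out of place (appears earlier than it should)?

Check each adjacent pair. Ti4+ and V5+ are reversed: both have 18 electrons but Z(V)=23 > Z(Ti)=22, so V5+ should be the smaller of the two. No other neighbouring pair contradicts the periodic trends, so Ti4+ is the ion listed too early.

Ti4+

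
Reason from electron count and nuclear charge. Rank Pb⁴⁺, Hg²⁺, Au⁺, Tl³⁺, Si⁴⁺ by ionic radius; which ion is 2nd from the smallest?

Tabulating Z and e⁻: Si⁴⁺ (Z=14, 10 e⁻), Pb⁴⁺ (Z=82, 78 e⁻), Tl³⁺ (Z=81, 78 e⁻), Hg²⁺ (Z=80, 78 e⁻), Au⁺ (Z=79, 78 e⁻). Si⁴⁺ < Pb⁴⁺ (same group, 3 shells fewer); Pb⁴⁺ < Tl³⁺ (both 78 e⁻, Z=82>81); Tl³⁺ < Hg²⁺ (both 78 e⁻, Z=81>80); Hg²⁺ < Au⁺ (isoelectronic, higher Z=80 is smaller).
That gives Si⁴⁺ < Pb⁴⁺ < Tl³⁺ < Hg²⁺ < Au⁺. From the smallest end, number 2 is Pb⁴⁺.

Pb⁴⁺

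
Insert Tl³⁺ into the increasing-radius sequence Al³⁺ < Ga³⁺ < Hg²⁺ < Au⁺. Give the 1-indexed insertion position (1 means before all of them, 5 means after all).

Work out protons and electrons: Al³⁺ has 10 e⁻ (Z=13), Ga³⁺ has 28 e⁻ (Z=31), Tl³⁺ has 78 e⁻ (Z=81), Hg²⁺ has 78 e⁻ (Z=80), Au⁺ has 78 e⁻ (Z=79). Al³⁺ < Ga³⁺ (same group, period 3 vs 4); Ga³⁺ < Tl³⁺ (same group, period 4 vs 6); Tl³⁺ < Hg²⁺ (isoelectronic, higher Z=81 is smaller); Hg²⁺ < Au⁺ (both 78 e⁻, Z=80>79).
Putting Tl³⁺ in gives Al³⁺ < Ga³⁺ < Tl³⁺ < Hg²⁺ < Au⁺; it lands at slot 3.

3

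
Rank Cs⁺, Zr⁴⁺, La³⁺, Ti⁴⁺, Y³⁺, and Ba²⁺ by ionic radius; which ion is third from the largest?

Ti⁴⁺: 18 e⁻, Z=22, Zr⁴⁺: 36 e⁻, Z=40, Y³⁺: 36 e⁻, Z=39, La³⁺: 54 e⁻, Z=57, Ba²⁺: 54 e⁻, Z=56, Cs⁺: 54 e⁻, Z=55. Ti⁴⁺ < Zr⁴⁺ (same group, period 4 vs 5); Zr⁴⁺ < Y³⁺ (isoelectronic, higher Z=40 is smaller); Y³⁺ < La³⁺ (same group, 1 shell fewer); La³⁺ < Ba²⁺ (isoelectronic, higher Z=57 is smaller); Ba²⁺ < Cs⁺ (both 54 e⁻, Z=56>55).
That gives Ti⁴⁺ < Zr⁴⁺ < Y³⁺ < La³⁺ < Ba²⁺ < Cs⁺. From the largest end, number 3 is La³⁺.

La³⁺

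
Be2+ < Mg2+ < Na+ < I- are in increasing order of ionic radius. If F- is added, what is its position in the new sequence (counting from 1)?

4

Work out protons and electrons: Be2+ (Z=4, 2 e⁻), Mg2+ (Z=12, 10 e⁻), Na+ (Z=11, 10 e⁻), F- (Z=9, 10 e⁻), I- (Z=53, 54 e⁻). Be2+ < Mg2+ (same group, 1 shell fewer); Mg2+ < Na+ (both 10 e⁻, Z=12>11); Na+ < F- (isoelectronic, higher Z=11 is smaller); F- < I- (same group, period 2 vs 5).
The complete sequence is Be2+ < Mg2+ < Na+ < F- < I-. F- sits at position 4.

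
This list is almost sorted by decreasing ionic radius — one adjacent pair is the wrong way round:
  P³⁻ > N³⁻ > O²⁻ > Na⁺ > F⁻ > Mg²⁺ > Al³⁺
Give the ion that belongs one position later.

Na⁺

The pair Na⁺, F⁻ is the wrong way round — Na⁺ and F⁻ share 10 electrons; the higher nuclear charge on Na (Z=11) contracts it more, so Na⁺ < F⁻. All other adjacent pairs agree with periodic trends, so Na⁺ is the misplaced ion.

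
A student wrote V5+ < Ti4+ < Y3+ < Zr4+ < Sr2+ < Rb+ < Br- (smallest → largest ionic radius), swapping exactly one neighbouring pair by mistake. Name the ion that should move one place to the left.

Zr4+

The pair Y3+, Zr4+ is the wrong way round — both have 36 electrons but Z(Zr)=40 > Z(Y)=39, so Zr4+ should be the smaller of the two. All other adjacent pairs agree with periodic trends, so Zr4+ is the misplaced ion.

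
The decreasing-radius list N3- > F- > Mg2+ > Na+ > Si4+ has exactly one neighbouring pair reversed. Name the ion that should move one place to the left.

Na+

The pair Mg2+, Na+ is the wrong way round — Mg2+ and Na+ share 10 electrons; the higher nuclear charge on Mg (Z=12) contracts it more, so Mg2+ < Na+. All other adjacent pairs agree with periodic trends, so Na+ is the misplaced ion.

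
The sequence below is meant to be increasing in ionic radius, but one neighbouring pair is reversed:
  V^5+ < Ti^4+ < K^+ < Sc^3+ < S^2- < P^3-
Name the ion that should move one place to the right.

K^+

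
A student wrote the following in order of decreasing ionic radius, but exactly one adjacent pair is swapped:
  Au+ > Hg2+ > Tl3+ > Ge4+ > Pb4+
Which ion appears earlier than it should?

Check each adjacent pair. Ge4+ and Pb4+ are reversed: same group and charge — period 4 sits above period 6, so Ge4+ is smaller. No other neighbouring pair contradicts the periodic trends, so Ge4+ is the ion listed too early.

Ge4+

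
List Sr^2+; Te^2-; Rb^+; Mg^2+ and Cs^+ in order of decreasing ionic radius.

First list Z and electron count for each: Mg^2+: 10 e⁻, Z=12, Sr^2+: 36 e⁻, Z=38, Rb^+: 36 e⁻, Z=37, Cs^+: 54 e⁻, Z=55, Te^2-: 54 e⁻, Z=52. Mg^2+ < Sr^2+ (same group, period 3 vs 5); Sr^2+ < Rb^+ (isoelectronic, higher Z=38 is smaller); Rb^+ < Cs^+ (same group, period 5 vs 6); Cs^+ < Te^2- (isoelectronic, higher Z=55 is smaller).

Te^2- > Cs^+ > Rb^+ > Sr^2+ > Mg^2+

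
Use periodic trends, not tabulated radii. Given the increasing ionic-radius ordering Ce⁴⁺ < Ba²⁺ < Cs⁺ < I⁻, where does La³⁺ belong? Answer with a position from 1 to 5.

2

Each ion has 54 electrons. The ranking follows nuclear charge in reverse — greater Z gives a smaller radius. Ce⁴⁺ (Z=58), La³⁺ (Z=57), Ba²⁺ (Z=56), Cs⁺ (Z=55), I⁻ (Z=53).
The complete sequence is Ce⁴⁺ < La³⁺ < Ba²⁺ < Cs⁺ < I⁻. La³⁺ sits at position 2.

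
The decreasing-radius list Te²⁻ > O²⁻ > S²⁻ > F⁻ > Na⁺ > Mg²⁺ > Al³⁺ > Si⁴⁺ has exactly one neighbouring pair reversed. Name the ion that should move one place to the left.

S²⁻

The pair O²⁻, S²⁻ is the wrong way round — both in group 16 with the same charge; O²⁻ (period 2) has the smaller radius. All other adjacent pairs agree with periodic trends, so S²⁻ is the misplaced ion.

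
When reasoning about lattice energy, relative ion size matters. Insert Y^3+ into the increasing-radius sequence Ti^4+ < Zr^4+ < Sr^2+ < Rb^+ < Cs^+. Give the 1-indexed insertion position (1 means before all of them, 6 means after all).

3

Tabulating Z and e⁻: Ti^4+ (Z=22, 18 e⁻), Zr^4+ (Z=40, 36 e⁻), Y^3+ (Z=39, 36 e⁻), Sr^2+ (Z=38, 36 e⁻), Rb^+ (Z=37, 36 e⁻), Cs^+ (Z=55, 54 e⁻). Ti^4+ < Zr^4+ (same group, period 4 vs 5); Zr^4+ < Y^3+ (isoelectronic, higher Z=40 is smaller); Y^3+ < Sr^2+ (isoelectronic, higher Z=39 is smaller); Sr^2+ < Rb^+ (both 36 e⁻, Z=38>37); Rb^+ < Cs^+ (same group, period 5 vs 6).
The complete sequence is Ti^4+ < Zr^4+ < Y^3+ < Sr^2+ < Rb^+ < Cs^+. Y^3+ sits at position 3.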